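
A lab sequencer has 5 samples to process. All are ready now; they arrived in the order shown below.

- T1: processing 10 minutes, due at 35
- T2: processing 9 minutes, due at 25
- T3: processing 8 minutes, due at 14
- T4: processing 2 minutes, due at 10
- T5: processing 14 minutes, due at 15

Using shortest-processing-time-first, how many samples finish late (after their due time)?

SPT (increasing processing time): T4 T3 T2 T1 T5.
T4: 0→2, due 10, tardiness 0
T3: 2→10, due 14, tardiness 0
T2: 10→19, due 25, tardiness 0
T1: 19→29, due 35, tardiness 0
T5: 29→43, due 15, tardiness 28
Late samples: 1.

1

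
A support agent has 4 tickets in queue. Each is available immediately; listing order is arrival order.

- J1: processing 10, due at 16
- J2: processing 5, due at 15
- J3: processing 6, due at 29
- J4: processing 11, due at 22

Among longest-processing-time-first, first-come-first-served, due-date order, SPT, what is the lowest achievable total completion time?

LPT (decreasing processing time): J4 J1 J3 J2.
J4: 0→11
J1: 11→21
J3: 21→27
J2: 27→32
Sum = 11+21+27+32 = 91.
FIFO (arrival order): J1 J2 J3 J4.
J1: 0→10
J2: 10→15
J3: 15→21
J4: 21→32
Sum = 10+15+21+32 = 78.
EDD (increasing due date): J2 J1 J4 J3.
J2: 0→5
J1: 5→15
J4: 15→26
J3: 26→32
Sum = 5+15+26+32 = 78.
SPT (increasing processing time): J2 J3 J1 J4.
J2: 0→5
J3: 5→11
J1: 11→21
J4: 21→32
Sum = 5+11+21+32 = 69.
LPT 91, FIFO 78, EDD 78, SPT 69 → minimum 69.

69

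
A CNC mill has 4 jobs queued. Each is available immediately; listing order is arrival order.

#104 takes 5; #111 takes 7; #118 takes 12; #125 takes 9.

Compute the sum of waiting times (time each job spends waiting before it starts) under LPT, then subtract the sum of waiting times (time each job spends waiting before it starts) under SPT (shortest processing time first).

LPT (decreasing processing time): #118 #125 #111 #104.
#118: waits 0, runs 0→12
#125: waits 12, runs 12→21
#111: waits 21, runs 21→28
#104: waits 28, runs 28→33
Sum = 0+12+21+28 = 61.
SPT (increasing processing time): #104 #111 #125 #118.
#104: waits 0, runs 0→5
#111: waits 5, runs 5→12
#125: waits 12, runs 12→21
#118: waits 21, runs 21→33
Sum = 0+5+12+21 = 38.
Difference = 61 − 38 = 23.

23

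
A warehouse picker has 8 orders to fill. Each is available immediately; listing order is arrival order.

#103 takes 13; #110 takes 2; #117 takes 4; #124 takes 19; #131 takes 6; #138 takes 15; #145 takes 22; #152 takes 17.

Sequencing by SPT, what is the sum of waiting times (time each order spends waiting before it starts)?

SPT (increasing processing time): #110 #117 #131 #103 #138 #152 #124 #145.
#110: waits 0, runs 0→2
#117: waits 2, runs 2→6
#131: waits 6, runs 6→12
#103: waits 12, runs 12→25
#138: waits 25, runs 25→40
#152: waits 40, runs 40→57
#124: waits 57, runs 57→76
#145: waits 76, runs 76→98
Sum = 0+2+6+12+25+40+57+76 = 218.

218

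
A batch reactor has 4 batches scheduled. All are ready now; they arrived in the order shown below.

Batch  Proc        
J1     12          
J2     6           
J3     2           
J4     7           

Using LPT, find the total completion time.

LPT (decreasing processing time): J1 J4 J2 J3.
J1: 0→12
J4: 12→19
J2: 19→25
J3: 25→27
Sum = 12+19+25+27 = 83.

83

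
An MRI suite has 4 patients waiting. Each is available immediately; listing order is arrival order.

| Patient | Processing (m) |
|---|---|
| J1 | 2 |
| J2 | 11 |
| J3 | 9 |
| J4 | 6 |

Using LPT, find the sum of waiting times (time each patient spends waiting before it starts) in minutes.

57

LPT (decreasing processing time): J2 J3 J4 J1.
J2: waits 0, runs 0→11
J3: waits 11, runs 11→20
J4: waits 20, runs 20→26
J1: waits 26, runs 26→28
Sum = 0+11+20+26 = 57.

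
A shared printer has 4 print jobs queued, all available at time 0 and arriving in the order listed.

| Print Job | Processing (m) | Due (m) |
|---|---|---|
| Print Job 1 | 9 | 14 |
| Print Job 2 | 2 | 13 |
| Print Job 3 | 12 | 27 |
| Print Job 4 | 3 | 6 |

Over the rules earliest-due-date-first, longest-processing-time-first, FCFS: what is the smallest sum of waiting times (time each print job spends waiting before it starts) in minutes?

EDD (increasing due date): Print Job 4 Print Job 2 Print Job 1 Print Job 3.
Print Job 4: waits 0, runs 0→3
Print Job 2: waits 3, runs 3→5
Print Job 1: waits 5, runs 5→14
Print Job 3: waits 14, runs 14→26
Sum = 0+3+5+14 = 22.
LPT (decreasing processing time): Print Job 3 Print Job 1 Print Job 4 Print Job 2.
Print Job 3: waits 0, runs 0→12
Print Job 1: waits 12, runs 12→21
Print Job 4: waits 21, runs 21→24
Print Job 2: waits 24, runs 24→26
Sum = 0+12+21+24 = 57.
FIFO (arrival order): Print Job 1 Print Job 2 Print Job 3 Print Job 4.
Print Job 1: waits 0, runs 0→9
Print Job 2: waits 9, runs 9→11
Print Job 3: waits 11, runs 11→23
Print Job 4: waits 23, runs 23→26
Sum = 0+9+11+23 = 43.
EDD 22, LPT 57, FIFO 43 → minimum 22.

22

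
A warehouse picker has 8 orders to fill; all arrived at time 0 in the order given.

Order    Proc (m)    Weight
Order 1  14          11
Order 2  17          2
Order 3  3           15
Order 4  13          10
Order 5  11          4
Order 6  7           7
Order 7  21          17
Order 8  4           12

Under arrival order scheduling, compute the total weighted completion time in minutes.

FIFO (arrival order): Order 1 Order 2 Order 3 Order 4 Order 5 Order 6 Order 7 Order 8.
Order 1: finishes 14, weight 11, w·C = 154
Order 2: finishes 31, weight 2, w·C = 62
Order 3: finishes 34, weight 15, w·C = 510
Order 4: finishes 47, weight 10, w·C = 470
Order 5: finishes 58, weight 4, w·C = 232
Order 6: finishes 65, weight 7, w·C = 455
Order 7: finishes 86, weight 17, w·C = 1462
Order 8: finishes 90, weight 12, w·C = 1080
Sum = 154+62+510+470+232+455+1462+1080 = 4425.

4425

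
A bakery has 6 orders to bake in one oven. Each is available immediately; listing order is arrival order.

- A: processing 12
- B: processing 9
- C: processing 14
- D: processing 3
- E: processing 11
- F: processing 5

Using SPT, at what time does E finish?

SPT (increasing processing time): D F B E A C.
D: 0→3
F: 3→8
B: 8→17
E: 17→28

28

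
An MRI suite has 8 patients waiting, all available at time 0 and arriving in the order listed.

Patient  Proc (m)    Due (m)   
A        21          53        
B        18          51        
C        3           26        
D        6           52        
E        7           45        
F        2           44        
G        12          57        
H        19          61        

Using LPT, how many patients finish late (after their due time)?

6

LPT (decreasing processing time): A H B G E D C F.
A: 0→21, due 53, tardiness 0
H: 21→40, due 61, tardiness 0
B: 40→58, due 51, tardiness 7
G: 58→70, due 57, tardiness 13
E: 70→77, due 45, tardiness 32
D: 77→83, due 52, tardiness 31
C: 83→86, due 26, tardiness 60
F: 86→88, due 44, tardiness 44
Late patients: 6.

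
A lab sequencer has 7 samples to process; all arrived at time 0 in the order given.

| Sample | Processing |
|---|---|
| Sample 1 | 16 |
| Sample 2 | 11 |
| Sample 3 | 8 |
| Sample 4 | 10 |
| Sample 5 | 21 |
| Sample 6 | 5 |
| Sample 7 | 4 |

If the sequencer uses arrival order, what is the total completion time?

FIFO (arrival order): Sample 1 Sample 2 Sample 3 Sample 4 Sample 5 Sample 6 Sample 7.
Sample 1: 0→16
Sample 2: 16→27
Sample 3: 27→35
Sample 4: 35→45
Sample 5: 45→66
Sample 6: 66→71
Sample 7: 71→75
Sum = 16+27+35+45+66+71+75 = 335.

335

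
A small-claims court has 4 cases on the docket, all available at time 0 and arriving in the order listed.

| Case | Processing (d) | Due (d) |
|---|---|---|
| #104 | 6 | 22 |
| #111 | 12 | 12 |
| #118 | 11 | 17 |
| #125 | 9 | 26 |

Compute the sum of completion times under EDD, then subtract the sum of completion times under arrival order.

EDD (increasing due date): #111 #118 #104 #125.
#111: 0→12
#118: 12→23
#104: 23→29
#125: 29→38
Sum = 12+23+29+38 = 102.
FIFO (arrival order): #104 #111 #118 #125.
#104: 0→6
#111: 6→18
#118: 18→29
#125: 29→38
Sum = 6+18+29+38 = 91.
Difference = 102 − 91 = 11.

11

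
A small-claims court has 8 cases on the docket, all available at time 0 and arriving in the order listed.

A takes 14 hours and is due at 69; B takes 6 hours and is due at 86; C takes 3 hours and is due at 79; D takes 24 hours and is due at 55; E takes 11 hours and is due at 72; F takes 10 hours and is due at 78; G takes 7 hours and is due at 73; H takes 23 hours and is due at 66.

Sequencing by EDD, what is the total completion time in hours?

EDD (increasing due date): D H A E G F C B.
D: 0→24
H: 24→47
A: 47→61
E: 61→72
G: 72→79
F: 79→89
C: 89→92
B: 92→98
Sum = 24+47+61+72+79+89+92+98 = 562.

562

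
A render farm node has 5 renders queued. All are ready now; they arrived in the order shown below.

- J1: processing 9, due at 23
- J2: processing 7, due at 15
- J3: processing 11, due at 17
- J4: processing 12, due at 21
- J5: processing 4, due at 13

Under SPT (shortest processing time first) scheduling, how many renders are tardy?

SPT (increasing processing time): J5 J2 J1 J3 J4.
J5: 0→4, due 13, tardiness 0
J2: 4→11, due 15, tardiness 0
J1: 11→20, due 23, tardiness 0
J3: 20→31, due 17, tardiness 14
J4: 31→43, due 21, tardiness 22
Late renders: 2.

2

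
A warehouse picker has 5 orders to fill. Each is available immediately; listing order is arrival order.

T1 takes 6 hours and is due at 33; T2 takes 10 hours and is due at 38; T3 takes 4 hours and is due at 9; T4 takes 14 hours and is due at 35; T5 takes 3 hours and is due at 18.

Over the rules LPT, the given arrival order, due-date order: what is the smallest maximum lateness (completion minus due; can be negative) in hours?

-1

LPT (decreasing processing time): T4 T2 T1 T3 T5.
T4: 0→14, due 35, lateness -21
T2: 14→24, due 38, lateness -14
T1: 24→30, due 33, lateness -3
T3: 30→34, due 9, lateness 25
T5: 34→37, due 18, lateness 19
Maximum = 25.
FIFO (arrival order): T1 T2 T3 T4 T5.
T1: 0→6, due 33, lateness -27
T2: 6→16, due 38, lateness -22
T3: 16→20, due 9, lateness 11
T4: 20→34, due 35, lateness -1
T5: 34→37, due 18, lateness 19
Maximum = 19.
EDD (increasing due date): T3 T5 T1 T4 T2.
T3: 0→4, due 9, lateness -5
T5: 4→7, due 18, lateness -11
T1: 7→13, due 33, lateness -20
T4: 13→27, due 35, lateness -8
T2: 27→37, due 38, lateness -1
Maximum = -1.
LPT 25, FIFO 19, EDD -1 → minimum -1.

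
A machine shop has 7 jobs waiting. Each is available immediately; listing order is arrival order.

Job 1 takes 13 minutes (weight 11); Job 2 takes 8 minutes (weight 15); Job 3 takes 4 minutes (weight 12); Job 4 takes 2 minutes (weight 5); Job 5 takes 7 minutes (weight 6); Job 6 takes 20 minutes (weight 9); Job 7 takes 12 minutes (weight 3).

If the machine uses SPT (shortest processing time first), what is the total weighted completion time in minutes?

SPT (increasing processing time): Job 4 Job 3 Job 5 Job 2 Job 7 Job 1 Job 6.
Job 4: finishes 2, weight 5, w·C = 10
Job 3: finishes 6, weight 12, w·C = 72
Job 5: finishes 13, weight 6, w·C = 78
Job 2: finishes 21, weight 15, w·C = 315
Job 7: finishes 33, weight 3, w·C = 99
Job 1: finishes 46, weight 11, w·C = 506
Job 6: finishes 66, weight 9, w·C = 594
Sum = 10+72+78+315+99+506+594 = 1674.

1674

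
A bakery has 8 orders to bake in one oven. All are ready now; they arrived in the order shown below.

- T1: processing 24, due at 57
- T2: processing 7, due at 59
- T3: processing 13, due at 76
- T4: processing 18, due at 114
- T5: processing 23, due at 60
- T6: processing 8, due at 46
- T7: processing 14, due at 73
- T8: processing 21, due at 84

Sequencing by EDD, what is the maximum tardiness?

26

EDD (increasing due date): T6 T1 T2 T5 T7 T3 T8 T4.
T6: 0→8, due 46, tardiness 0
T1: 8→32, due 57, tardiness 0
T2: 32→39, due 59, tardiness 0
T5: 39→62, due 60, tardiness 2
T7: 62→76, due 73, tardiness 3
T3: 76→89, due 76, tardiness 13
T8: 89→110, due 84, tardiness 26
T4: 110→128, due 114, tardiness 14
Maximum = 26.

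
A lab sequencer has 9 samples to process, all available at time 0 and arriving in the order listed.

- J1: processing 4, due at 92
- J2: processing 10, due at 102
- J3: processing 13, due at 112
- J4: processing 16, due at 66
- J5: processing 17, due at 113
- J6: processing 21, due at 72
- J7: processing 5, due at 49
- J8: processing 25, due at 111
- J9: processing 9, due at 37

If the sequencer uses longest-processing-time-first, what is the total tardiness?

182

LPT (decreasing processing time): J8 J6 J5 J4 J3 J2 J9 J7 J1.
J8: 0→25, due 111, tardiness 0
J6: 25→46, due 72, tardiness 0
J5: 46→63, due 113, tardiness 0
J4: 63→79, due 66, tardiness 13
J3: 79→92, due 112, tardiness 0
J2: 92→102, due 102, tardiness 0
J9: 102→111, due 37, tardiness 74
J7: 111→116, due 49, tardiness 67
J1: 116→120, due 92, tardiness 28
Sum = 0+0+0+13+0+0+74+67+28 = 182.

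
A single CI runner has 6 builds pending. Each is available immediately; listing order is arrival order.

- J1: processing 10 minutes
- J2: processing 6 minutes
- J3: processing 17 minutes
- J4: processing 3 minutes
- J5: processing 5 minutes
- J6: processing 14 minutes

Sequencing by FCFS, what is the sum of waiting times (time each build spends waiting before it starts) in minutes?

FIFO (arrival order): J1 J2 J3 J4 J5 J6.
J1: waits 0, runs 0→10
J2: waits 10, runs 10→16
J3: waits 16, runs 16→33
J4: waits 33, runs 33→36
J5: waits 36, runs 36→41
J6: waits 41, runs 41→55
Sum = 0+10+16+33+36+41 = 136.

136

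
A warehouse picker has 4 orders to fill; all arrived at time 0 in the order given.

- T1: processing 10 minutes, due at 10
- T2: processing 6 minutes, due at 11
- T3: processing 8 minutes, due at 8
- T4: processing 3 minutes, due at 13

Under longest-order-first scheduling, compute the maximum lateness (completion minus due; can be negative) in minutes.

14

LPT (decreasing processing time): T1 T3 T2 T4.
T1: 0→10, due 10, lateness 0
T3: 10→18, due 8, lateness 10
T2: 18→24, due 11, lateness 13
T4: 24→27, due 13, lateness 14
Maximum = 14.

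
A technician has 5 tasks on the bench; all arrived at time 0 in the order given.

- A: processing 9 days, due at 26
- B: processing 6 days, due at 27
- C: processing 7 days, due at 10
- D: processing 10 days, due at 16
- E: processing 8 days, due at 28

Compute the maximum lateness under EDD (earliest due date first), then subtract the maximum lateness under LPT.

-12

EDD (increasing due date): C D A B E.
C: 0→7, due 10, lateness -3
D: 7→17, due 16, lateness 1
A: 17→26, due 26, lateness 0
B: 26→32, due 27, lateness 5
E: 32→40, due 28, lateness 12
Maximum = 12.
LPT (decreasing processing time): D A E C B.
D: 0→10, due 16, lateness -6
A: 10→19, due 26, lateness -7
E: 19→27, due 28, lateness -1
C: 27→34, due 10, lateness 24
B: 34→40, due 27, lateness 13
Maximum = 24.
Difference = 12 − 24 = -12.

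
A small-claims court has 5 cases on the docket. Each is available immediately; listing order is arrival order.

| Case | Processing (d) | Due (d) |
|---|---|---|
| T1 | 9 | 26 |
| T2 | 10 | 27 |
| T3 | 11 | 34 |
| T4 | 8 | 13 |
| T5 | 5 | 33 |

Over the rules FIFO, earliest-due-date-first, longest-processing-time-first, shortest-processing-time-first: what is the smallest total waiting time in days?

72

FIFO (arrival order): T1 T2 T3 T4 T5.
T1: waits 0, runs 0→9
T2: waits 9, runs 9→19
T3: waits 19, runs 19→30
T4: waits 30, runs 30→38
T5: waits 38, runs 38→43
Sum = 0+9+19+30+38 = 96.
EDD (increasing due date): T4 T1 T2 T5 T3.
T4: waits 0, runs 0→8
T1: waits 8, runs 8→17
T2: waits 17, runs 17→27
T5: waits 27, runs 27→32
T3: waits 32, runs 32→43
Sum = 0+8+17+27+32 = 84.
LPT (decreasing processing time): T3 T2 T1 T4 T5.
T3: waits 0, runs 0→11
T2: waits 11, runs 11→21
T1: waits 21, runs 21→30
T4: waits 30, runs 30→38
T5: waits 38, runs 38→43
Sum = 0+11+21+30+38 = 100.
SPT (increasing processing time): T5 T4 T1 T2 T3.
T5: waits 0, runs 0→5
T4: waits 5, runs 5→13
T1: waits 13, runs 13→22
T2: waits 22, runs 22→32
T3: waits 32, runs 32→43
Sum = 0+5+13+22+32 = 72.
FIFO 96, EDD 84, LPT 100, SPT 72 → minimum 72.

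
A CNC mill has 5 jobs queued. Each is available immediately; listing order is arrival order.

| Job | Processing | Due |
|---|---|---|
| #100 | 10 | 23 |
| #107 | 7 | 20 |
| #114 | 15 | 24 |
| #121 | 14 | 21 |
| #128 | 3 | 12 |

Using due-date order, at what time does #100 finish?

34

EDD (increasing due date): #128 #107 #121 #100 #114.
#128: 0→3
#107: 3→10
#121: 10→24
#100: 24→34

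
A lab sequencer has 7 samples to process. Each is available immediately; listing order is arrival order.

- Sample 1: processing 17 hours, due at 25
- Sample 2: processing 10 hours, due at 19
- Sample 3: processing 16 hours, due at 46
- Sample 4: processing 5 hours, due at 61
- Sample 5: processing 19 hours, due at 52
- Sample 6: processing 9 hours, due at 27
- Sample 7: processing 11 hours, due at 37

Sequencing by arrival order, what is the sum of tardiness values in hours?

122

FIFO (arrival order): Sample 1 Sample 2 Sample 3 Sample 4 Sample 5 Sample 6 Sample 7.
Sample 1: 0→17, due 25, tardiness 0
Sample 2: 17→27, due 19, tardiness 8
Sample 3: 27→43, due 46, tardiness 0
Sample 4: 43→48, due 61, tardiness 0
Sample 5: 48→67, due 52, tardiness 15
Sample 6: 67→76, due 27, tardiness 49
Sample 7: 76→87, due 37, tardiness 50
Sum = 0+8+0+0+15+49+50 = 122.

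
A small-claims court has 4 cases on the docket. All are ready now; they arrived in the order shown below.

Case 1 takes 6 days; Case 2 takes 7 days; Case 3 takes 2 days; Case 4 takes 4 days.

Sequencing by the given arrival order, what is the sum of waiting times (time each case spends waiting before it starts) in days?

FIFO (arrival order): Case 1 Case 2 Case 3 Case 4.
Case 1: waits 0, runs 0→6
Case 2: waits 6, runs 6→13
Case 3: waits 13, runs 13→15
Case 4: waits 15, runs 15→19
Sum = 0+6+13+15 = 34.

34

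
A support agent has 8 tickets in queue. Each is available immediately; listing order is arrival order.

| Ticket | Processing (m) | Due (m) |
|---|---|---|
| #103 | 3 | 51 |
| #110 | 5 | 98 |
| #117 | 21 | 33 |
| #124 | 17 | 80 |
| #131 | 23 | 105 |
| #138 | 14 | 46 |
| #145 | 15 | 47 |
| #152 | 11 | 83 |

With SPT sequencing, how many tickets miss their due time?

3

SPT (increasing processing time): #103 #110 #152 #138 #145 #124 #117 #131.
#103: 0→3, due 51, tardiness 0
#110: 3→8, due 98, tardiness 0
#152: 8→19, due 83, tardiness 0
#138: 19→33, due 46, tardiness 0
#145: 33→48, due 47, tardiness 1
#124: 48→65, due 80, tardiness 0
#117: 65→86, due 33, tardiness 53
#131: 86→109, due 105, tardiness 4
Late tickets: 3.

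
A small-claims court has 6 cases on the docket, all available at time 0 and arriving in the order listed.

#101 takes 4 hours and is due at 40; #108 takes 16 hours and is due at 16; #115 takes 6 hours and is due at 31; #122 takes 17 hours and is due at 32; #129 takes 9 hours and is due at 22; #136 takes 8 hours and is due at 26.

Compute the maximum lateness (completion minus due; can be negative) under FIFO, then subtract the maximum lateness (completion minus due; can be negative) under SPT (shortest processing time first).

6

FIFO (arrival order): #101 #108 #115 #122 #129 #136.
#101: 0→4, due 40, lateness -36
#108: 4→20, due 16, lateness 4
#115: 20→26, due 31, lateness -5
#122: 26→43, due 32, lateness 11
#129: 43→52, due 22, lateness 30
#136: 52→60, due 26, lateness 34
Maximum = 34.
SPT (increasing processing time): #101 #115 #136 #129 #108 #122.
#101: 0→4, due 40, lateness -36
#115: 4→10, due 31, lateness -21
#136: 10→18, due 26, lateness -8
#129: 18→27, due 22, lateness 5
#108: 27→43, due 16, lateness 27
#122: 43→60, due 32, lateness 28
Maximum = 28.
Difference = 34 − 28 = 6.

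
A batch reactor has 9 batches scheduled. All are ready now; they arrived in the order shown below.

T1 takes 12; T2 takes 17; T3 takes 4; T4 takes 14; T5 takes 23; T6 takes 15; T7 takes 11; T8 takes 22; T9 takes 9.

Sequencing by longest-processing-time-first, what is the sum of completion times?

LPT (decreasing processing time): T5 T8 T2 T6 T4 T1 T7 T9 T3.
T5: 0→23
T8: 23→45
T2: 45→62
T6: 62→77
T4: 77→91
T1: 91→103
T7: 103→114
T9: 114→123
T3: 123→127
Sum = 23+45+62+77+91+103+114+123+127 = 765.

765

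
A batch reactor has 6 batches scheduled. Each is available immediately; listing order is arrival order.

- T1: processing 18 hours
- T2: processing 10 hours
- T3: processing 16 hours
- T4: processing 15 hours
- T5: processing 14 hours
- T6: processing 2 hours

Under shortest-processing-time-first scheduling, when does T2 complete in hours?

SPT (increasing processing time): T6 T2 T5 T4 T3 T1.
T6: 0→2
T2: 2→12

12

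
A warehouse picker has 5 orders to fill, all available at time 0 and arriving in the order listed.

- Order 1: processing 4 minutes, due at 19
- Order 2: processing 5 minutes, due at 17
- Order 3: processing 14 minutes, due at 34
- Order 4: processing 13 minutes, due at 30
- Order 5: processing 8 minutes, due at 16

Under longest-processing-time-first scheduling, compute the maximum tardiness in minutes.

LPT (decreasing processing time): Order 3 Order 4 Order 5 Order 2 Order 1.
Order 3: 0→14, due 34, tardiness 0
Order 4: 14→27, due 30, tardiness 0
Order 5: 27→35, due 16, tardiness 19
Order 2: 35→40, due 17, tardiness 23
Order 1: 40→44, due 19, tardiness 25
Maximum = 25.

25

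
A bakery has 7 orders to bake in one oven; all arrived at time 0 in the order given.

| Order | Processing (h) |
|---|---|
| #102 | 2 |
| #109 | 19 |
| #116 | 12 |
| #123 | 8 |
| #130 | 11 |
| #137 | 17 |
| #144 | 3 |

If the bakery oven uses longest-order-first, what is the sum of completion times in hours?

371

LPT (decreasing processing time): #109 #137 #116 #130 #123 #144 #102.
#109: 0→19
#137: 19→36
#116: 36→48
#130: 48→59
#123: 59→67
#144: 67→70
#102: 70→72
Sum = 19+36+48+59+67+70+72 = 371.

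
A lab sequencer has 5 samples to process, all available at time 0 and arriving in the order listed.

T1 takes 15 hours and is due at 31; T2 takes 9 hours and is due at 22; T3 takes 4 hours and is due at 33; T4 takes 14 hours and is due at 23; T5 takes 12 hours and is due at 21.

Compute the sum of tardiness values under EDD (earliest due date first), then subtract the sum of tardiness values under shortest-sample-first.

9

EDD (increasing due date): T5 T2 T4 T1 T3.
T5: 0→12, due 21, tardiness 0
T2: 12→21, due 22, tardiness 0
T4: 21→35, due 23, tardiness 12
T1: 35→50, due 31, tardiness 19
T3: 50→54, due 33, tardiness 21
Sum = 0+0+12+19+21 = 52.
SPT (increasing processing time): T3 T2 T5 T4 T1.
T3: 0→4, due 33, tardiness 0
T2: 4→13, due 22, tardiness 0
T5: 13→25, due 21, tardiness 4
T4: 25→39, due 23, tardiness 16
T1: 39→54, due 31, tardiness 23
Sum = 0+0+4+16+23 = 43.
Difference = 52 − 43 = 9.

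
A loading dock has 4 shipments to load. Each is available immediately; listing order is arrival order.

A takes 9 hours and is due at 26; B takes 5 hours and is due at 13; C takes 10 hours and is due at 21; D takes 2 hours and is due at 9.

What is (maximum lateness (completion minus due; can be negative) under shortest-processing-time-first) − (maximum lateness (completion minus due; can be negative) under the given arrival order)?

SPT (increasing processing time): D B A C.
D: 0→2, due 9, lateness -7
B: 2→7, due 13, lateness -6
A: 7→16, due 26, lateness -10
C: 16→26, due 21, lateness 5
Maximum = 5.
FIFO (arrival order): A B C D.
A: 0→9, due 26, lateness -17
B: 9→14, due 13, lateness 1
C: 14→24, due 21, lateness 3
D: 24→26, due 9, lateness 17
Maximum = 17.
Difference = 5 − 17 = -12.

-12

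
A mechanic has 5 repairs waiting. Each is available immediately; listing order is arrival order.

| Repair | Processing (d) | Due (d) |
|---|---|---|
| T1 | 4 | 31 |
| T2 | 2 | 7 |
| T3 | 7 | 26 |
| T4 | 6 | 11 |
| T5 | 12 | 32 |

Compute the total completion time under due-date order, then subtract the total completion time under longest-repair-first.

EDD (increasing due date): T2 T4 T3 T1 T5.
T2: 0→2
T4: 2→8
T3: 8→15
T1: 15→19
T5: 19→31
Sum = 2+8+15+19+31 = 75.
LPT (decreasing processing time): T5 T3 T4 T1 T2.
T5: 0→12
T3: 12→19
T4: 19→25
T1: 25→29
T2: 29→31
Sum = 12+19+25+29+31 = 116.
Difference = 75 − 116 = -41.

-41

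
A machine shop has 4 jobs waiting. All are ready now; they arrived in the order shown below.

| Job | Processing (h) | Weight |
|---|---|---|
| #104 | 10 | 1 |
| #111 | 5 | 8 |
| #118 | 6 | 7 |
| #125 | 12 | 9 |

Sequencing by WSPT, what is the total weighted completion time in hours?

357

WSPT (decreasing weight/processing-time ratio): #111 #118 #125 #104.
#111: finishes 5, weight 8, w·C = 40
#118: finishes 11, weight 7, w·C = 77
#125: finishes 23, weight 9, w·C = 207
#104: finishes 33, weight 1, w·C = 33
Sum = 40+77+207+33 = 357.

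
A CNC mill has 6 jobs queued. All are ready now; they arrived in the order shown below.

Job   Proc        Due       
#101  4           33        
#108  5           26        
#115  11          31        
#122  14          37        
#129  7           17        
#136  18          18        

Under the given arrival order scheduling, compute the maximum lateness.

FIFO (arrival order): #101 #108 #115 #122 #129 #136.
#101: 0→4, due 33, lateness -29
#108: 4→9, due 26, lateness -17
#115: 9→20, due 31, lateness -11
#122: 20→34, due 37, lateness -3
#129: 34→41, due 17, lateness 24
#136: 41→59, due 18, lateness 41
Maximum = 41.

41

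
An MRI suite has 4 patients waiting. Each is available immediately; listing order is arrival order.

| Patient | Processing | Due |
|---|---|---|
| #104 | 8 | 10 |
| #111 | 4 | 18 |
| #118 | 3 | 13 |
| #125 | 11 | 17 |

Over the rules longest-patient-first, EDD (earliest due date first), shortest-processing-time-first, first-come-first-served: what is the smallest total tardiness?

11

LPT (decreasing processing time): #125 #104 #111 #118.
#125: 0→11, due 17, tardiness 0
#104: 11→19, due 10, tardiness 9
#111: 19→23, due 18, tardiness 5
#118: 23→26, due 13, tardiness 13
Sum = 0+9+5+13 = 27.
EDD (increasing due date): #104 #118 #125 #111.
#104: 0→8, due 10, tardiness 0
#118: 8→11, due 13, tardiness 0
#125: 11→22, due 17, tardiness 5
#111: 22→26, due 18, tardiness 8
Sum = 0+0+5+8 = 13.
SPT (increasing processing time): #118 #111 #104 #125.
#118: 0→3, due 13, tardiness 0
#111: 3→7, due 18, tardiness 0
#104: 7→15, due 10, tardiness 5
#125: 15→26, due 17, tardiness 9
Sum = 0+0+5+9 = 14.
FIFO (arrival order): #104 #111 #118 #125.
#104: 0→8, due 10, tardiness 0
#111: 8→12, due 18, tardiness 0
#118: 12→15, due 13, tardiness 2
#125: 15→26, due 17, tardiness 9
Sum = 0+0+2+9 = 11.
LPT 27, EDD 13, SPT 14, FIFO 11 → minimum 11.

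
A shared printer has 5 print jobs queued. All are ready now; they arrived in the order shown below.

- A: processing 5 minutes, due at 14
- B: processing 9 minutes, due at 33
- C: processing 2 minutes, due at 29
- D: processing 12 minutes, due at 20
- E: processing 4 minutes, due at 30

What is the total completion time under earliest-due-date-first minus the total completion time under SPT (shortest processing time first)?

EDD (increasing due date): A D C E B.
A: 0→5
D: 5→17
C: 17→19
E: 19→23
B: 23→32
Sum = 5+17+19+23+32 = 96.
SPT (increasing processing time): C E A B D.
C: 0→2
E: 2→6
A: 6→11
B: 11→20
D: 20→32
Sum = 2+6+11+20+32 = 71.
Difference = 96 − 71 = 25.

25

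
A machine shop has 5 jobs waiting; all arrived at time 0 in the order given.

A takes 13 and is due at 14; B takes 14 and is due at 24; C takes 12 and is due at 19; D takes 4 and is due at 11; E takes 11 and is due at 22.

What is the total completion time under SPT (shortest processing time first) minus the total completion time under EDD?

-4

SPT (increasing processing time): D E C A B.
D: 0→4
E: 4→15
C: 15→27
A: 27→40
B: 40→54
Sum = 4+15+27+40+54 = 140.
EDD (increasing due date): D A C E B.
D: 0→4
A: 4→17
C: 17→29
E: 29→40
B: 40→54
Sum = 4+17+29+40+54 = 144.
Difference = 140 − 144 = -4.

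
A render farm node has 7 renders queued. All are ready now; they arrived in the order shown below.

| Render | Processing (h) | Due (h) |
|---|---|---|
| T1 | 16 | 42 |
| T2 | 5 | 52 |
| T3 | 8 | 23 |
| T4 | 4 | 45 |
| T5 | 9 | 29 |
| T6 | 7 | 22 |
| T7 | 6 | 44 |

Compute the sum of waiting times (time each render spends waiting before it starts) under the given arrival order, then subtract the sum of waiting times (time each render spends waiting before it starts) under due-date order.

FIFO (arrival order): T1 T2 T3 T4 T5 T6 T7.
T1: waits 0, runs 0→16
T2: waits 16, runs 16→21
T3: waits 21, runs 21→29
T4: waits 29, runs 29→33
T5: waits 33, runs 33→42
T6: waits 42, runs 42→49
T7: waits 49, runs 49→55
Sum = 0+16+21+29+33+42+49 = 190.
EDD (increasing due date): T6 T3 T5 T1 T7 T4 T2.
T6: waits 0, runs 0→7
T3: waits 7, runs 7→15
T5: waits 15, runs 15→24
T1: waits 24, runs 24→40
T7: waits 40, runs 40→46
T4: waits 46, runs 46→50
T2: waits 50, runs 50→55
Sum = 0+7+15+24+40+46+50 = 182.
Difference = 190 − 182 = 8.

8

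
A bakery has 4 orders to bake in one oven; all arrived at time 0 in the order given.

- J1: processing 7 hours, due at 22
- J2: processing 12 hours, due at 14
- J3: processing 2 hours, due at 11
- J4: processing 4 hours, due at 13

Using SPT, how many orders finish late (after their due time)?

1

SPT (increasing processing time): J3 J4 J1 J2.
J3: 0→2, due 11, tardiness 0
J4: 2→6, due 13, tardiness 0
J1: 6→13, due 22, tardiness 0
J2: 13→25, due 14, tardiness 11
Late orders: 1.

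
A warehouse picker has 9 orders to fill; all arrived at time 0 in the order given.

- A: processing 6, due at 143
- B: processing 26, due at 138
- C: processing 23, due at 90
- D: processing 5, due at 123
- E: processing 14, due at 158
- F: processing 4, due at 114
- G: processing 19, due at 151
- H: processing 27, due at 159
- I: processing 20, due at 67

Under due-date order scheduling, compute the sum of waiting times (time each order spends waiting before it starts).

544

EDD (increasing due date): I C F D B A G E H.
I: waits 0, runs 0→20
C: waits 20, runs 20→43
F: waits 43, runs 43→47
D: waits 47, runs 47→52
B: waits 52, runs 52→78
A: waits 78, runs 78→84
G: waits 84, runs 84→103
E: waits 103, runs 103→117
H: waits 117, runs 117→144
Sum = 0+20+43+47+52+78+84+103+117 = 544.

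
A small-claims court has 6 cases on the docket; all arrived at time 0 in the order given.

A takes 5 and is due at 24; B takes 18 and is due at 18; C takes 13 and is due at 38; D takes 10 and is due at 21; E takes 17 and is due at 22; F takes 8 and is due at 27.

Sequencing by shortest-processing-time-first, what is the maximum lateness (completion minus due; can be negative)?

53

SPT (increasing processing time): A F D C E B.
A: 0→5, due 24, lateness -19
F: 5→13, due 27, lateness -14
D: 13→23, due 21, lateness 2
C: 23→36, due 38, lateness -2
E: 36→53, due 22, lateness 31
B: 53→71, due 18, lateness 53
Maximum = 53.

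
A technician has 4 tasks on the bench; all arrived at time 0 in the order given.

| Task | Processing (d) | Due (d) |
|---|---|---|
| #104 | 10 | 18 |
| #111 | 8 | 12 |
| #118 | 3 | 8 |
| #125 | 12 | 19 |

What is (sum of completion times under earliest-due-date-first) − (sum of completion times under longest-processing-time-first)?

-29

EDD (increasing due date): #118 #111 #104 #125.
#118: 0→3
#111: 3→11
#104: 11→21
#125: 21→33
Sum = 3+11+21+33 = 68.
LPT (decreasing processing time): #125 #104 #111 #118.
#125: 0→12
#104: 12→22
#111: 22→30
#118: 30→33
Sum = 12+22+30+33 = 97.
Difference = 68 − 97 = -29.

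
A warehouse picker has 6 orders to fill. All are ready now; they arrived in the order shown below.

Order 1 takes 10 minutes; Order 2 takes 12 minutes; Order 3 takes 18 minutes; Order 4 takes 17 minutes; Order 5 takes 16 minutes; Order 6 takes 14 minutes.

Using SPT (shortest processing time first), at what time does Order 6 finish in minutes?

SPT (increasing processing time): Order 1 Order 2 Order 6 Order 5 Order 4 Order 3.
Order 1: 0→10
Order 2: 10→22
Order 6: 22→36

36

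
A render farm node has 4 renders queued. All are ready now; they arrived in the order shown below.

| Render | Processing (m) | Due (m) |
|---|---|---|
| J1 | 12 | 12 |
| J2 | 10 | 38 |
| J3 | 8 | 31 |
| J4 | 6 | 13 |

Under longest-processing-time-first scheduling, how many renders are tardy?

LPT (decreasing processing time): J1 J2 J3 J4.
J1: 0→12, due 12, tardiness 0
J2: 12→22, due 38, tardiness 0
J3: 22→30, due 31, tardiness 0
J4: 30→36, due 13, tardiness 23
Late renders: 1.

1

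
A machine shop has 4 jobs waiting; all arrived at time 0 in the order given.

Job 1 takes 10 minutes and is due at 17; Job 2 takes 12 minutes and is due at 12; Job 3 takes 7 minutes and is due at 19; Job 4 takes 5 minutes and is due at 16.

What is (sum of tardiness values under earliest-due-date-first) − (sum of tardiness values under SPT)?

-1

EDD (increasing due date): Job 2 Job 4 Job 1 Job 3.
Job 2: 0→12, due 12, tardiness 0
Job 4: 12→17, due 16, tardiness 1
Job 1: 17→27, due 17, tardiness 10
Job 3: 27→34, due 19, tardiness 15
Sum = 0+1+10+15 = 26.
SPT (increasing processing time): Job 4 Job 3 Job 1 Job 2.
Job 4: 0→5, due 16, tardiness 0
Job 3: 5→12, due 19, tardiness 0
Job 1: 12→22, due 17, tardiness 5
Job 2: 22→34, due 12, tardiness 22
Sum = 0+0+5+22 = 27.
Difference = 26 − 27 = -1.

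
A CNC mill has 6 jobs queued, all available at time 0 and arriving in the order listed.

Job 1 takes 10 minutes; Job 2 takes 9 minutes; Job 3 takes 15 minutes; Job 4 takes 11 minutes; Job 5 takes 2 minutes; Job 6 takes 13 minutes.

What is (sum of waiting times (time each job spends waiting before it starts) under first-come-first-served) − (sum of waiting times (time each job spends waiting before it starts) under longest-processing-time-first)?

-34

FIFO (arrival order): Job 1 Job 2 Job 3 Job 4 Job 5 Job 6.
Job 1: waits 0, runs 0→10
Job 2: waits 10, runs 10→19
Job 3: waits 19, runs 19→34
Job 4: waits 34, runs 34→45
Job 5: waits 45, runs 45→47
Job 6: waits 47, runs 47→60
Sum = 0+10+19+34+45+47 = 155.
LPT (decreasing processing time): Job 3 Job 6 Job 4 Job 1 Job 2 Job 5.
Job 3: waits 0, runs 0→15
Job 6: waits 15, runs 15→28
Job 4: waits 28, runs 28→39
Job 1: waits 39, runs 39→49
Job 2: waits 49, runs 49→58
Job 5: waits 58, runs 58→60
Sum = 0+15+28+39+49+58 = 189.
Difference = 155 − 189 = -34.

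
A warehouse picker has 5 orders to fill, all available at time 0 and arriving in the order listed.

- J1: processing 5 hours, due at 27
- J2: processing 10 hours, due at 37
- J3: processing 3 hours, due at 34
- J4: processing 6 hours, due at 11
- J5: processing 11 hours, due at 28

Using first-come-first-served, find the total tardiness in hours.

20

FIFO (arrival order): J1 J2 J3 J4 J5.
J1: 0→5, due 27, tardiness 0
J2: 5→15, due 37, tardiness 0
J3: 15→18, due 34, tardiness 0
J4: 18→24, due 11, tardiness 13
J5: 24→35, due 28, tardiness 7
Sum = 0+0+0+13+7 = 20.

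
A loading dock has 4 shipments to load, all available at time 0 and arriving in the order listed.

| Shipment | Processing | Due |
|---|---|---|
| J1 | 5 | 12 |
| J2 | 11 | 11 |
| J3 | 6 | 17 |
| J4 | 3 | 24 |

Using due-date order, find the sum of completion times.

74

EDD (increasing due date): J2 J1 J3 J4.
J2: 0→11
J1: 11→16
J3: 16→22
J4: 22→25
Sum = 11+16+22+25 = 74.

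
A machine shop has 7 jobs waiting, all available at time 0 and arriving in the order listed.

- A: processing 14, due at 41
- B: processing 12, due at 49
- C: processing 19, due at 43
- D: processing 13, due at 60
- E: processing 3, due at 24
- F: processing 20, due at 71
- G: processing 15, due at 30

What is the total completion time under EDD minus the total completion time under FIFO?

EDD (increasing due date): E G A C B D F.
E: 0→3
G: 3→18
A: 18→32
C: 32→51
B: 51→63
D: 63→76
F: 76→96
Sum = 3+18+32+51+63+76+96 = 339.
FIFO (arrival order): A B C D E F G.
A: 0→14
B: 14→26
C: 26→45
D: 45→58
E: 58→61
F: 61→81
G: 81→96
Sum = 14+26+45+58+61+81+96 = 381.
Difference = 339 − 381 = -42.

-42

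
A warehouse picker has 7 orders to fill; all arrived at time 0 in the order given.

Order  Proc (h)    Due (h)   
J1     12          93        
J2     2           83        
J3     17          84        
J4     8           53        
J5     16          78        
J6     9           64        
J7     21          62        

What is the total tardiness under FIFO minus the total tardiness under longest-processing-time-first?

-20

FIFO (arrival order): J1 J2 J3 J4 J5 J6 J7.
J1: 0→12, due 93, tardiness 0
J2: 12→14, due 83, tardiness 0
J3: 14→31, due 84, tardiness 0
J4: 31→39, due 53, tardiness 0
J5: 39→55, due 78, tardiness 0
J6: 55→64, due 64, tardiness 0
J7: 64→85, due 62, tardiness 23
Sum = 0+0+0+0+0+0+23 = 23.
LPT (decreasing processing time): J7 J3 J5 J1 J6 J4 J2.
J7: 0→21, due 62, tardiness 0
J3: 21→38, due 84, tardiness 0
J5: 38→54, due 78, tardiness 0
J1: 54→66, due 93, tardiness 0
J6: 66→75, due 64, tardiness 11
J4: 75→83, due 53, tardiness 30
J2: 83→85, due 83, tardiness 2
Sum = 0+0+0+0+11+30+2 = 43.
Difference = 23 − 43 = -20.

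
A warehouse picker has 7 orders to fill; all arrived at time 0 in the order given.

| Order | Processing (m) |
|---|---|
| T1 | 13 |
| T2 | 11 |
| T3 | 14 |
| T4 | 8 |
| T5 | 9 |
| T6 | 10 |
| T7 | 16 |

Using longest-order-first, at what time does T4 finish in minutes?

81

LPT (decreasing processing time): T7 T3 T1 T2 T6 T5 T4.
T7: 0→16
T3: 16→30
T1: 30→43
T2: 43→54
T6: 54→64
T5: 64→73
T4: 73→81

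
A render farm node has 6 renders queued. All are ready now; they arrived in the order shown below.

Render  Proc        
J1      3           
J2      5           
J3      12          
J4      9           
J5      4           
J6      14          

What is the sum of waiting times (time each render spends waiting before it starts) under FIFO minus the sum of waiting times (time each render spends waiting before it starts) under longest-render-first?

FIFO (arrival order): J1 J2 J3 J4 J5 J6.
J1: waits 0, runs 0→3
J2: waits 3, runs 3→8
J3: waits 8, runs 8→20
J4: waits 20, runs 20→29
J5: waits 29, runs 29→33
J6: waits 33, runs 33→47
Sum = 0+3+8+20+29+33 = 93.
LPT (decreasing processing time): J6 J3 J4 J2 J5 J1.
J6: waits 0, runs 0→14
J3: waits 14, runs 14→26
J4: waits 26, runs 26→35
J2: waits 35, runs 35→40
J5: waits 40, runs 40→44
J1: waits 44, runs 44→47
Sum = 0+14+26+35+40+44 = 159.
Difference = 93 − 159 = -66.

-66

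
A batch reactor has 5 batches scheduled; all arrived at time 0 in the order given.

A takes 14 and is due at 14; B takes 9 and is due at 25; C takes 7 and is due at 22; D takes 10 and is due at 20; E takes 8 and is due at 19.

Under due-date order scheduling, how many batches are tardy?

4

EDD (increasing due date): A E D C B.
A: 0→14, due 14, tardiness 0
E: 14→22, due 19, tardiness 3
D: 22→32, due 20, tardiness 12
C: 32→39, due 22, tardiness 17
B: 39→48, due 25, tardiness 23
Late batches: 4.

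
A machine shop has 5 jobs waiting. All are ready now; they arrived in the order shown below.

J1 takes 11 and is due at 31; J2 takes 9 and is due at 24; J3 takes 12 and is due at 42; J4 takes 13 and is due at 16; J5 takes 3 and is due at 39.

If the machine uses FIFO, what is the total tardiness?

FIFO (arrival order): J1 J2 J3 J4 J5.
J1: 0→11, due 31, tardiness 0
J2: 11→20, due 24, tardiness 0
J3: 20→32, due 42, tardiness 0
J4: 32→45, due 16, tardiness 29
J5: 45→48, due 39, tardiness 9
Sum = 0+0+0+29+9 = 38.

38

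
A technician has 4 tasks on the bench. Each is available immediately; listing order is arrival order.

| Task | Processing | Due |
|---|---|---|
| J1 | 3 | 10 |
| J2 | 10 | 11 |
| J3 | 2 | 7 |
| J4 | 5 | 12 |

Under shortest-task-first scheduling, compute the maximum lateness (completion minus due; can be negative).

9

SPT (increasing processing time): J3 J1 J4 J2.
J3: 0→2, due 7, lateness -5
J1: 2→5, due 10, lateness -5
J4: 5→10, due 12, lateness -2
J2: 10→20, due 11, lateness 9
Maximum = 9.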